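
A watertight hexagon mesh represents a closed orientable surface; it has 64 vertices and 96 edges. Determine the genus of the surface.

1

Every face is a hexagon and each edge borders two faces, so 6F = 2·96, giving F = 32.
χ = V − E + F = 64 − 96 + 32 = 0.
For a closed orientable surface χ = 2 − 2g, so g = (2 − (0))/2 = 1.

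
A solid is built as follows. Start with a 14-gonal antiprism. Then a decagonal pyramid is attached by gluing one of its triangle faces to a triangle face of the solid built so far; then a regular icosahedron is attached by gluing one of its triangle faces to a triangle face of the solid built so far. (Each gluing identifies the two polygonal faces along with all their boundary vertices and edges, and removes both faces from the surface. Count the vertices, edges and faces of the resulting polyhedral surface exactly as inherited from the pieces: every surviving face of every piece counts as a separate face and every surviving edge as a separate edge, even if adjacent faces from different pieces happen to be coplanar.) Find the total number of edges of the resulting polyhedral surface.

100

A 14-gonal antiprism: V=28, E=56, F=30.
Attach a decagonal pyramid (V=11, E=20, F=11) along a 3-gon: merge 3 vertices and 3 edges, delete both glued faces → V=36, E=73, F=39.
Attach a regular icosahedron (V=12, E=30, F=20) along a 3-gon: merge 3 vertices and 3 edges, delete both glued faces → V=45, E=100, F=57.
Check: V − E + F = 45 − 100 + 57 = 2.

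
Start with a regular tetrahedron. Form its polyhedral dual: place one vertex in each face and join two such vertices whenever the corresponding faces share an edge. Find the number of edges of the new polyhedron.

6

The base solid has V = 4, E = 6, F = 4.
The dual swaps V and F and preserves E: V′ = F = 4, E′ = E = 6, F′ = V = 4.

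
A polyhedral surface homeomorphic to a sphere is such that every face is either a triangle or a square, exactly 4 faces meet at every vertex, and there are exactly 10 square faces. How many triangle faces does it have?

Let x be the number of triangles; then F = 10 + x.
Edge–face incidences: 2E = 4·10 + 3·x = 40 + 3x.
Every vertex has degree 4, so 4V = 2E.
Euler: V − E + F = 2 ⇒ (2E)/4 − E + (10 + x) = 2.
Multiply by 8: 2·(2E) − 4·(2E) + 8·(10 + x) = 16, i.e. 80 + 8x − 2·(40 + 3x) = 16.
Collecting terms: 2x = 16, so x = 8.
Then 2E = 40 + 3·8 = 64, so E = 32, V = 2E/4 = 16, F = 10 + 8 = 18.

8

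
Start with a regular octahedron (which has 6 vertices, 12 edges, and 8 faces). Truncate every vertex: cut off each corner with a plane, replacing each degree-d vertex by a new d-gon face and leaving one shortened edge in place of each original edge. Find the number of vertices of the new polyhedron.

Truncation replaces each original edge-end by a new vertex, so V′ = 2E = 24.
Each original edge survives, and each old vertex of degree d contributes d new edges; summing degrees gives Σd = 2E, so E′ = E + 2E = 3E = 36.
Each original face survives and each original vertex becomes one new face: F′ = F + V = 14.

24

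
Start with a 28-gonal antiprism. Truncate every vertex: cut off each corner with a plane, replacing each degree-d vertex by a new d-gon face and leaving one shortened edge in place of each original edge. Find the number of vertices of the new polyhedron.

224

The base solid has V = 56, E = 112, F = 58.
Truncation replaces each original edge-end by a new vertex, so V′ = 2E = 224.
Each original edge survives, and each old vertex of degree d contributes d new edges; summing degrees gives Σd = 2E, so E′ = E + 2E = 3E = 336.
Each original face survives and each original vertex becomes one new face: F′ = F + V = 114.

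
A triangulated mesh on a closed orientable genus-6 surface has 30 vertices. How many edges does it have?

120

χ = 2 − 2·6 = -10, and every face is a triangle so 3F = 2E.
V − E + F = -10 with E = 3F/2 gives 30 − (3/2 − 1)·F = -10, so F = 80 and E = 120.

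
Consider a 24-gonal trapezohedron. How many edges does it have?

96

The n-trapezohedron (dual of the n-antiprism) has V = 2·24 + 2 = 50, E = 4·24 = 96, F = 2·24 = 48.
Check: V − E + F = 50 − 96 + 48 = 2.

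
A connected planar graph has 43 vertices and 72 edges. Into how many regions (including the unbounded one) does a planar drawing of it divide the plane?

Euler's formula for a connected plane graph: V − E + F = 2, so F = 2 − 43 + 72 = 31.

31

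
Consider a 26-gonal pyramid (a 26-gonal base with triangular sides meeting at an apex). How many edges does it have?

52

A pyramid on an n-gon base has one n-gon and n triangles: V = 26 + 1 = 27, E = 2·26 = 52, F = 26 + 1 = 27.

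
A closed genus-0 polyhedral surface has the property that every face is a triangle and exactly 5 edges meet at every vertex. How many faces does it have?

Each face has 3 edges and each edge borders two faces, so 2E = 3F.
Each vertex has degree 5, so 5V = 2E and hence V = 3F/5.
Euler: V − E + F = 2 ⇒ (3F/5) − (3F/2) + F = 2.
Multiply by 10: (6 − 15 + 10)F = 20, i.e. 1F = 20.
So F = 20, E = 3·20/2 = 30, V = 3·20/5 = 12.

20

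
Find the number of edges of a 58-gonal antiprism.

An antiprism on an n-gon has two n-gon caps and 2n triangles: V = 2·58 = 116, E = 4·58 = 232, F = 2·58 + 2 = 118.

232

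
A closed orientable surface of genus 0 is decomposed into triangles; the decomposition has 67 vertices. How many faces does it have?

130

χ = 2 − 2·0 = 2, and every face is a triangle so 3F = 2E.
V − E + F = 2 with E = 3F/2 gives 67 − (3/2 − 1)·F = 2, so F = 130 and E = 195.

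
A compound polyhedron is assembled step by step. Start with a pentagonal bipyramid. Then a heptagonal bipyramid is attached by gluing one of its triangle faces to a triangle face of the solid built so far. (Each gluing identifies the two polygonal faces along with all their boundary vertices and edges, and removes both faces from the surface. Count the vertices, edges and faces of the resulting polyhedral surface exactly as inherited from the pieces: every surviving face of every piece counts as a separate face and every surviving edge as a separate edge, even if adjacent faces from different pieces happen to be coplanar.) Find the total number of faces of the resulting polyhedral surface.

22

A pentagonal bipyramid: V=7, E=15, F=10.
Attach a heptagonal bipyramid (V=9, E=21, F=14) along a 3-gon: merge 3 vertices and 3 edges, delete both glued faces → V=13, E=33, F=22.
Check: V − E + F = 13 − 33 + 22 = 2.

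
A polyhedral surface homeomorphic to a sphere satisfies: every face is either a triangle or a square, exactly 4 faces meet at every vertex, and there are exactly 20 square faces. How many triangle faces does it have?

8

Let x be the number of triangles; then F = 20 + x.
Edge–face incidences: 2E = 4·20 + 3·x = 80 + 3x.
Every vertex has degree 4, so 4V = 2E.
Euler: V − E + F = 2 ⇒ (2E)/4 − E + (20 + x) = 2.
Multiply by 8: 2·(2E) − 4·(2E) + 8·(20 + x) = 16, i.e. 160 + 8x − 2·(80 + 3x) = 16.
Collecting terms: 2x = 16, so x = 8.
Then 2E = 80 + 3·8 = 104, so E = 52, V = 2E/4 = 26, F = 20 + 8 = 28.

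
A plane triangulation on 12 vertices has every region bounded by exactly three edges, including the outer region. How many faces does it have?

20

In a plane triangulation 3F = 2E and V − E + F = 2, so F = 2V − 4 = 2·12 − 4 = 20.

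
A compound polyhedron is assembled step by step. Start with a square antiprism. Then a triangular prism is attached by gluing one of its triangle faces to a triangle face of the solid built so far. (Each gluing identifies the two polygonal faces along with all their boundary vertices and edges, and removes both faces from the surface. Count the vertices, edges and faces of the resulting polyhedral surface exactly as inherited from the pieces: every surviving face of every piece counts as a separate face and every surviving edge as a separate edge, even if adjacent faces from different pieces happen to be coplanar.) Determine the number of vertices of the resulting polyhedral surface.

A square antiprism: V=8, E=16, F=10.
Attach a triangular prism (V=6, E=9, F=5) along a 3-gon: merge 3 vertices and 3 edges, delete both glued faces → V=11, E=22, F=13.
Check: V − E + F = 11 − 22 + 13 = 2.

11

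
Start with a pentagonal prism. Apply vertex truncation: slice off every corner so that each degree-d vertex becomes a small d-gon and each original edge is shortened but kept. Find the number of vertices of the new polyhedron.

30

The base solid has V = 10, E = 15, F = 7.
Truncation replaces each original edge-end by a new vertex, so V′ = 2E = 30.
Each original edge survives, and each old vertex of degree d contributes d new edges; summing degrees gives Σd = 2E, so E′ = E + 2E = 3E = 45.
Each original face survives and each original vertex becomes one new face: F′ = F + V = 17.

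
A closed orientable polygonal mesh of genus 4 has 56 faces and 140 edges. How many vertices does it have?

For a closed orientable surface of genus 4, χ = 2 − 2·4 = -6.
V = -6 + E − F = -6 + 140 − 56 = 78.

78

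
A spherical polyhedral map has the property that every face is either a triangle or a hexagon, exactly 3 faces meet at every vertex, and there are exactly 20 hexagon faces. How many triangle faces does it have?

Let x be the number of triangles; then F = 20 + x.
Edge–face incidences: 2E = 6·20 + 3·x = 120 + 3x.
Every vertex has degree 3, so 3V = 2E.
Euler: V − E + F = 2 ⇒ (2E)/3 − E + (20 + x) = 2.
Multiply by 6: 2·(2E) − 3·(2E) + 6·(20 + x) = 12, i.e. 120 + 6x − (120 + 3x) = 12.
Collecting terms: 3x = 12, so x = 4.
Then 2E = 120 + 3·4 = 132, so E = 66, V = 2E/3 = 44, F = 20 + 4 = 24.

4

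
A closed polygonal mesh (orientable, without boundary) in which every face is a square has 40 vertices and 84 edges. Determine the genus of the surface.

2

Every face is a square and each edge borders two faces, so 4F = 2·84, giving F = 42.
χ = V − E + F = 40 − 84 + 42 = -2.
For a closed orientable surface χ = 2 − 2g, so g = (2 − (-2))/2 = 2.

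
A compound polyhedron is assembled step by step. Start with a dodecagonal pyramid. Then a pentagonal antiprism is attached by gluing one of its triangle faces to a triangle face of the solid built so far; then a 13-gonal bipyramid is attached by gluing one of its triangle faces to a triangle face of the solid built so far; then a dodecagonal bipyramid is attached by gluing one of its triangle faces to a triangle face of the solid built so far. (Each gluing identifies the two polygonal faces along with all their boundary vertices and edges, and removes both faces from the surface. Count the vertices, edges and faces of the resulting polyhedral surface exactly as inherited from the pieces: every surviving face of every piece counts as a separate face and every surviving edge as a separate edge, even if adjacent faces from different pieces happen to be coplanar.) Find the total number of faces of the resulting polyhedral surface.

69

A dodecagonal pyramid: V=13, E=24, F=13.
Attach a pentagonal antiprism (V=10, E=20, F=12) along a 3-gon: merge 3 vertices and 3 edges, delete both glued faces → V=20, E=41, F=23.
Attach a 13-gonal bipyramid (V=15, E=39, F=26) along a 3-gon: merge 3 vertices and 3 edges, delete both glued faces → V=32, E=77, F=47.
Attach a dodecagonal bipyramid (V=14, E=36, F=24) along a 3-gon: merge 3 vertices and 3 edges, delete both glued faces → V=43, E=110, F=69.
Check: V − E + F = 43 − 110 + 69 = 2.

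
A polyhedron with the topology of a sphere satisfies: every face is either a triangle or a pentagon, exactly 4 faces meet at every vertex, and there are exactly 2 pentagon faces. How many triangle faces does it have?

10

Let x be the number of triangles; then F = 2 + x.
Edge–face incidences: 2E = 5·2 + 3·x = 10 + 3x.
Every vertex has degree 4, so 4V = 2E.
Euler: V − E + F = 2 ⇒ (2E)/4 − E + (2 + x) = 2.
Multiply by 8: 2·(2E) − 4·(2E) + 8·(2 + x) = 16, i.e. 16 + 8x − 2·(10 + 3x) = 16.
Collecting terms: 2x − 4 = 16, so 2x = 20, so x = 10.
Then 2E = 10 + 3·10 = 40, so E = 20, V = 2E/4 = 10, F = 2 + 10 = 12.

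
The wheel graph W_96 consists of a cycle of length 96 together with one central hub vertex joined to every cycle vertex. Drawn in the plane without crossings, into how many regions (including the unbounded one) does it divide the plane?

97

W_96 has V = 96 + 1 = 97 vertices and E = 2·96 = 192 edges.
By Euler's formula F = 2 − V + E = 2 − 97 + 192 = 97.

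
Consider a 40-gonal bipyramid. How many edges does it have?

120

A bipyramid over an n-gon has 2n triangular faces and n + 2 vertices: V = 40 + 2 = 42, E = 3·40 = 120, F = 2·40 = 80.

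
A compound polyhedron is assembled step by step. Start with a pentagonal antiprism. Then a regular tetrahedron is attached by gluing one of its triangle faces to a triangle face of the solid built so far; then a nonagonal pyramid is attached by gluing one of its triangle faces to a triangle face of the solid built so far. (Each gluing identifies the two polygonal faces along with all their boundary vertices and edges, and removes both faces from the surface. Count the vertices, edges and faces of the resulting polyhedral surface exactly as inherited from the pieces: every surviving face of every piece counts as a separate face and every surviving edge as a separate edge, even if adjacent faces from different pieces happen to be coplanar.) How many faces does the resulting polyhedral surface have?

A pentagonal antiprism: V=10, E=20, F=12.
Attach a regular tetrahedron (V=4, E=6, F=4) along a 3-gon: merge 3 vertices and 3 edges, delete both glued faces → V=11, E=23, F=14.
Attach a nonagonal pyramid (V=10, E=18, F=10) along a 3-gon: merge 3 vertices and 3 edges, delete both glued faces → V=18, E=38, F=22.
Check: V − E + F = 18 − 38 + 22 = 2.

22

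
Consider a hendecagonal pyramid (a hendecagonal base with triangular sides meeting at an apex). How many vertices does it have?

A pyramid on an n-gon base has one n-gon and n triangles: V = 11 + 1 = 12, E = 2·11 = 22, F = 11 + 1 = 12.

12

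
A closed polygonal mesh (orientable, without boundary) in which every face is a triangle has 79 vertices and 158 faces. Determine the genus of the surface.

Every face is a triangle, so 2E = 3·158 = 474, giving E = 237.
χ = V − E + F = 79 − 237 + 158 = 0.
For a closed orientable surface χ = 2 − 2g, so g = (2 − (0))/2 = 1.

1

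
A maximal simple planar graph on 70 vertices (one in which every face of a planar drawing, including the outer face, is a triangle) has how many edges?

204

In a plane triangulation 3F = 2E and V − E + F = 2, so E = 3V − 6 = 3·70 − 6 = 204.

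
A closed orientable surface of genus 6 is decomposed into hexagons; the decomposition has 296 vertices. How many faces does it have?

χ = 2 − 2·6 = -10, and every face is a hexagon so 6F = 2E.
V − E + F = -10 with E = 6F/2 gives 296 − (6/2 − 1)·F = -10, so F = 153 and E = 459.

153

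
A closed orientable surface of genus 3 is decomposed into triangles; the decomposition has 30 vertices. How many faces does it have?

χ = 2 − 2·3 = -4, and every face is a triangle so 3F = 2E.
V − E + F = -4 with E = 3F/2 gives 30 − (3/2 − 1)·F = -4, so F = 68 and E = 102.

68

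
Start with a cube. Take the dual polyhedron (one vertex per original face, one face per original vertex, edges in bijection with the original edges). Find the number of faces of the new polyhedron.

8

The base solid has V = 8, E = 12, F = 6.
The dual swaps V and F and preserves E: V′ = F = 6, E′ = E = 12, F′ = V = 8.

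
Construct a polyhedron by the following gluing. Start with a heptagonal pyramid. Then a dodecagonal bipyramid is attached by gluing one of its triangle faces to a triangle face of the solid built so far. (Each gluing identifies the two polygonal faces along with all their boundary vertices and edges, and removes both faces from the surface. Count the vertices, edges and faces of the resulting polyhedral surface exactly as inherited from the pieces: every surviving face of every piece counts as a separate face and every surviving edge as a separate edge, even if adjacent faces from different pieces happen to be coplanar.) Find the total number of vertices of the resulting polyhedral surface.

19

A heptagonal pyramid: V=8, E=14, F=8.
Attach a dodecagonal bipyramid (V=14, E=36, F=24) along a 3-gon: merge 3 vertices and 3 edges, delete both glued faces → V=19, E=47, F=30.
Check: V − E + F = 19 − 47 + 30 = 2.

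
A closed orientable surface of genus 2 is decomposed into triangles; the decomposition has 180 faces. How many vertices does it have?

χ = 2 − 2·2 = -2, and every face is a triangle so 3F = 2E.
E = 3·180/2 = 270. Then V = -2 + E − F = -2 + 270 − 180 = 88.

88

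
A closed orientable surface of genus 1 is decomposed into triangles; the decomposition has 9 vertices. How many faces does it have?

χ = 2 − 2·1 = 0, and every face is a triangle so 3F = 2E.
V − E + F = 0 with E = 3F/2 gives 9 − (3/2 − 1)·F = 0, so F = 18 and E = 27.

18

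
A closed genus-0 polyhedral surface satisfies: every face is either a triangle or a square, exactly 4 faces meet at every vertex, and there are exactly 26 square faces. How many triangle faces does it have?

8

Let x be the number of triangles; then F = 26 + x.
Edge–face incidences: 2E = 4·26 + 3·x = 104 + 3x.
Every vertex has degree 4, so 4V = 2E.
Euler: V − E + F = 2 ⇒ (2E)/4 − E + (26 + x) = 2.
Multiply by 8: 2·(2E) − 4·(2E) + 8·(26 + x) = 16, i.e. 208 + 8x − 2·(104 + 3x) = 16.
Collecting terms: 2x = 16, so x = 8.
Then 2E = 104 + 3·8 = 128, so E = 64, V = 2E/4 = 32, F = 26 + 8 = 34.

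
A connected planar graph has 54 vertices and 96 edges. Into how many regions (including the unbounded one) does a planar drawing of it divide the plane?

Euler's formula for a connected plane graph: V − E + F = 2, so F = 2 − 54 + 96 = 44.

44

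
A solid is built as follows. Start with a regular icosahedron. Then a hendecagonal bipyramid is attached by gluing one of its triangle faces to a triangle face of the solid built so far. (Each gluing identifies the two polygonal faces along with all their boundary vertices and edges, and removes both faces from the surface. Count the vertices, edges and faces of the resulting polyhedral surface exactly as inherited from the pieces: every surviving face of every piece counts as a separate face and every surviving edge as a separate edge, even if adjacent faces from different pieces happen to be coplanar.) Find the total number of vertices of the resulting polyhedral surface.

A regular icosahedron: V=12, E=30, F=20.
Attach a hendecagonal bipyramid (V=13, E=33, F=22) along a 3-gon: merge 3 vertices and 3 edges, delete both glued faces → V=22, E=60, F=40.
Check: V − E + F = 22 − 60 + 40 = 2.

22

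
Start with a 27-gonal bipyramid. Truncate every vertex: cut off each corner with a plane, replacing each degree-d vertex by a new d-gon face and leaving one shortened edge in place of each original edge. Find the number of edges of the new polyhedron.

The base solid has V = 29, E = 81, F = 54.
Truncation replaces each original edge-end by a new vertex, so V′ = 2E = 162.
Each original edge survives, and each old vertex of degree d contributes d new edges; summing degrees gives Σd = 2E, so E′ = E + 2E = 3E = 243.
Each original face survives and each original vertex becomes one new face: F′ = F + V = 83.

243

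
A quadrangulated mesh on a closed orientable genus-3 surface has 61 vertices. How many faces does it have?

65

χ = 2 − 2·3 = -4, and every face is a square so 4F = 2E.
V − E + F = -4 with E = 4F/2 gives 61 − (4/2 − 1)·F = -4, so F = 65 and E = 130.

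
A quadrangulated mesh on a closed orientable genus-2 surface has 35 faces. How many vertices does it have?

33

χ = 2 − 2·2 = -2, and every face is a square so 4F = 2E.
E = 4·35/2 = 70. Then V = -2 + E − F = -2 + 70 − 35 = 33.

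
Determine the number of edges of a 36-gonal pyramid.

A pyramid on an n-gon base has one n-gon and n triangles: V = 36 + 1 = 37, E = 2·36 = 72, F = 36 + 1 = 37.
Check: V − E + F = 37 − 72 + 37 = 2.

72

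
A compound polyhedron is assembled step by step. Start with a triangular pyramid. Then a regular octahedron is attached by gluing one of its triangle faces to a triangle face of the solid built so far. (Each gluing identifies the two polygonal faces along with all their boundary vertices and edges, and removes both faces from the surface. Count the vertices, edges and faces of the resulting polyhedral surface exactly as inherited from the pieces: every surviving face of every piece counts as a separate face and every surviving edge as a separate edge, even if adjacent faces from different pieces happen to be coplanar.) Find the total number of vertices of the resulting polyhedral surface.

A triangular pyramid: V=4, E=6, F=4.
Attach a regular octahedron (V=6, E=12, F=8) along a 3-gon: merge 3 vertices and 3 edges, delete both glued faces → V=7, E=15, F=10.
Check: V − E + F = 7 − 15 + 10 = 2.

7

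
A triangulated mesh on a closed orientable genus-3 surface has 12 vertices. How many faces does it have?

χ = 2 − 2·3 = -4, and every face is a triangle so 3F = 2E.
V − E + F = -4 with E = 3F/2 gives 12 − (3/2 − 1)·F = -4, so F = 32 and E = 48.

32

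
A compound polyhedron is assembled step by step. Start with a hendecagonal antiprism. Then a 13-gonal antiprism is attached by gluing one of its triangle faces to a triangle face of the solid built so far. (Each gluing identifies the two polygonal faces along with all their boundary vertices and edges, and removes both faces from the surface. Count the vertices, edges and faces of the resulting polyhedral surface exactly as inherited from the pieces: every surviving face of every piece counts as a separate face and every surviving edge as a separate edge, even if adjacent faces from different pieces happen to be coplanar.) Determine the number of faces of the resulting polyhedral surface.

50

A hendecagonal antiprism: V=22, E=44, F=24.
Attach a 13-gonal antiprism (V=26, E=52, F=28) along a 3-gon: merge 3 vertices and 3 edges, delete both glued faces → V=45, E=93, F=50.
Check: V − E + F = 45 − 93 + 50 = 2.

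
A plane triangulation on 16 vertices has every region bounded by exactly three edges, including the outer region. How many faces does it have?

28

In a plane triangulation 3F = 2E and V − E + F = 2, so F = 2V − 4 = 2·16 − 4 = 28.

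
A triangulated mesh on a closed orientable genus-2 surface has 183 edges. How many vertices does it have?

χ = 2 − 2·2 = -2, and every face is a triangle so 3F = 2E.
F = 2E/3 = 122. Then V = -2 + E − F = -2 + 183 − 122 = 59.

59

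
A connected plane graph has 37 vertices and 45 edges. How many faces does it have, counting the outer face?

Euler's formula for a connected plane graph: V − E + F = 2, so F = 2 − 37 + 45 = 10.

10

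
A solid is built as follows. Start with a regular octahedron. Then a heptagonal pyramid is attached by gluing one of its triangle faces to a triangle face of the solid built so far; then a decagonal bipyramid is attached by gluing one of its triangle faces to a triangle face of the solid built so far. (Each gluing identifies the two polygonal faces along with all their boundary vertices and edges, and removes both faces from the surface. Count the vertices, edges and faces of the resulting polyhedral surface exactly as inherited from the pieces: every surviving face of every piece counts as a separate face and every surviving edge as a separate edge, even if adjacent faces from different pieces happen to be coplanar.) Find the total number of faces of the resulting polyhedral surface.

32

A regular octahedron: V=6, E=12, F=8.
Attach a heptagonal pyramid (V=8, E=14, F=8) along a 3-gon: merge 3 vertices and 3 edges, delete both glued faces → V=11, E=23, F=14.
Attach a decagonal bipyramid (V=12, E=30, F=20) along a 3-gon: merge 3 vertices and 3 edges, delete both glued faces → V=20, E=50, F=32.
Check: V − E + F = 20 − 50 + 32 = 2.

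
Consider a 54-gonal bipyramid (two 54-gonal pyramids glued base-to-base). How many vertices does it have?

A bipyramid over an n-gon has 2n triangular faces and n + 2 vertices: V = 54 + 2 = 56, E = 3·54 = 162, F = 2·54 = 108.

56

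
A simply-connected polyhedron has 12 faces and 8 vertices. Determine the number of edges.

Here V − E + F = 2.
E = V + F − (2) = 8 + 12 − (2) = 18.

18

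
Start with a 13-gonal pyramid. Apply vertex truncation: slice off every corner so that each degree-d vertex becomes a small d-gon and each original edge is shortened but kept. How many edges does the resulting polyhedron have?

78

The base solid has V = 14, E = 26, F = 14.
Truncation replaces each original edge-end by a new vertex, so V′ = 2E = 52.
Each original edge survives, and each old vertex of degree d contributes d new edges; summing degrees gives Σd = 2E, so E′ = E + 2E = 3E = 78.
Each original face survives and each original vertex becomes one new face: F′ = F + V = 28.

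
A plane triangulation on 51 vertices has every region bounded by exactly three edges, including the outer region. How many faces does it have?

In a plane triangulation 3F = 2E and V − E + F = 2, so F = 2V − 4 = 2·51 − 4 = 98.

98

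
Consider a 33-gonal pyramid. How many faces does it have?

A pyramid on an n-gon base has one n-gon and n triangles: V = 33 + 1 = 34, E = 2·33 = 66, F = 33 + 1 = 34.

34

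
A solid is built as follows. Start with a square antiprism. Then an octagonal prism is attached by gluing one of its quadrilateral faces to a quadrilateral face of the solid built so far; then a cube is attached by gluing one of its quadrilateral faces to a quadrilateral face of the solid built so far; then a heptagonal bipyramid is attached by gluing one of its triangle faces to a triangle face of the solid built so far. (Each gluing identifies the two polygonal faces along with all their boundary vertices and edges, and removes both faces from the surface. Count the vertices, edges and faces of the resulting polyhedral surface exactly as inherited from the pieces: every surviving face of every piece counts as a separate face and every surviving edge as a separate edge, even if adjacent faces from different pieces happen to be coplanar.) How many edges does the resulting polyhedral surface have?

62

A square antiprism: V=8, E=16, F=10.
Attach an octagonal prism (V=16, E=24, F=10) along a 4-gon: merge 4 vertices and 4 edges, delete both glued faces → V=20, E=36, F=18.
Attach a cube (V=8, E=12, F=6) along a 4-gon: merge 4 vertices and 4 edges, delete both glued faces → V=24, E=44, F=22.
Attach a heptagonal bipyramid (V=9, E=21, F=14) along a 3-gon: merge 3 vertices and 3 edges, delete both glued faces → V=30, E=62, F=34.
Check: V − E + F = 30 − 62 + 34 = 2.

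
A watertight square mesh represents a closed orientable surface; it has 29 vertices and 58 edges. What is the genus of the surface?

Every face is a square and each edge borders two faces, so 4F = 2·58, giving F = 29.
χ = V − E + F = 29 − 58 + 29 = 0.
For a closed orientable surface χ = 2 − 2g, so g = (2 − (0))/2 = 1.

1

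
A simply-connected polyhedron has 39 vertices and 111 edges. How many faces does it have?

Here V − E + F = 2.
F = 2 − V + E = 2 − 39 + 111 = 74.

74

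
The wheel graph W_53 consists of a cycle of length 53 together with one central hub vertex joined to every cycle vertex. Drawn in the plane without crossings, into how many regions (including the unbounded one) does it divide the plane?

54

W_53 has V = 53 + 1 = 54 vertices and E = 2·53 = 106 edges.
By Euler's formula F = 2 − V + E = 2 − 54 + 106 = 54.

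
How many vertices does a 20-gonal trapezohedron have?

The n-trapezohedron (dual of the n-antiprism) has V = 2·20 + 2 = 42, E = 4·20 = 80, F = 2·20 = 40.

42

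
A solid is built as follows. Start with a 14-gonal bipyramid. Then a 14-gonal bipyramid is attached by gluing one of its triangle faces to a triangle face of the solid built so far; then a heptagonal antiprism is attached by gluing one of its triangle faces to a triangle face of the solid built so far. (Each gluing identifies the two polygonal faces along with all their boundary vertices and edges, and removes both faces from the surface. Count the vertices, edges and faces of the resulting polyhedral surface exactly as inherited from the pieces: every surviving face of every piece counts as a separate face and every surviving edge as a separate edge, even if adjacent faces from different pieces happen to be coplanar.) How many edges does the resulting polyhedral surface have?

106

A 14-gonal bipyramid: V=16, E=42, F=28.
Attach a 14-gonal bipyramid (V=16, E=42, F=28) along a 3-gon: merge 3 vertices and 3 edges, delete both glued faces → V=29, E=81, F=54.
Attach a heptagonal antiprism (V=14, E=28, F=16) along a 3-gon: merge 3 vertices and 3 edges, delete both glued faces → V=40, E=106, F=68.
Check: V − E + F = 40 − 106 + 68 = 2.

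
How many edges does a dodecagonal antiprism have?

48

An antiprism on an n-gon has two n-gon caps and 2n triangles: V = 2·12 = 24, E = 4·12 = 48, F = 2·12 + 2 = 26.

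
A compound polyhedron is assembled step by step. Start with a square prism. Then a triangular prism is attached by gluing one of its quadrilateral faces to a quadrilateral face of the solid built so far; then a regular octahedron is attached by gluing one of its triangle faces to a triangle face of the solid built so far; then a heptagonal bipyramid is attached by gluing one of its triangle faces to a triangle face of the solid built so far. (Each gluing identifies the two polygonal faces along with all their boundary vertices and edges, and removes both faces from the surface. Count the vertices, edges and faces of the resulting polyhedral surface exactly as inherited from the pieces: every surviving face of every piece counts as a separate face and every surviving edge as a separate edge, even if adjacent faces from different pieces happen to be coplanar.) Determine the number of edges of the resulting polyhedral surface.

44

A square prism: V=8, E=12, F=6.
Attach a triangular prism (V=6, E=9, F=5) along a 4-gon: merge 4 vertices and 4 edges, delete both glued faces → V=10, E=17, F=9.
Attach a regular octahedron (V=6, E=12, F=8) along a 3-gon: merge 3 vertices and 3 edges, delete both glued faces → V=13, E=26, F=15.
Attach a heptagonal bipyramid (V=9, E=21, F=14) along a 3-gon: merge 3 vertices and 3 edges, delete both glued faces → V=19, E=44, F=27.
Check: V − E + F = 19 − 44 + 27 = 2.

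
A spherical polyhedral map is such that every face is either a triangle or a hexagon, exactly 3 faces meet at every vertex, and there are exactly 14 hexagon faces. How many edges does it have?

48

Let x be the number of triangles; then F = 14 + x.
Edge–face incidences: 2E = 6·14 + 3·x = 84 + 3x.
Every vertex has degree 3, so 3V = 2E.
Euler: V − E + F = 2 ⇒ (2E)/3 − E + (14 + x) = 2.
Multiply by 6: 2·(2E) − 3·(2E) + 6·(14 + x) = 12, i.e. 84 + 6x − (84 + 3x) = 12.
Collecting terms: 3x = 12, so x = 4.
Then 2E = 84 + 3·4 = 96, so E = 48, V = 2E/3 = 32, F = 14 + 4 = 18.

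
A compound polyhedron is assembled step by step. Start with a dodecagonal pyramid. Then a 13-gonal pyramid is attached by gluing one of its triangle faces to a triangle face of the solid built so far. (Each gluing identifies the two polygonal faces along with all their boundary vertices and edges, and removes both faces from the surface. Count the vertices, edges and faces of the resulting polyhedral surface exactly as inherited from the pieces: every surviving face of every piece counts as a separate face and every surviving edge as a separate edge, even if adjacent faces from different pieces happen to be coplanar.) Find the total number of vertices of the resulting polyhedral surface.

A dodecagonal pyramid: V=13, E=24, F=13.
Attach a 13-gonal pyramid (V=14, E=26, F=14) along a 3-gon: merge 3 vertices and 3 edges, delete both glued faces → V=24, E=47, F=25.
Check: V − E + F = 24 − 47 + 25 = 2.

24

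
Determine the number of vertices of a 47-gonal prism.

A prism on an n-gon has two n-gon bases and n rectangular sides: V = 2·47 = 94, E = 3·47 = 141, F = 47 + 2 = 49.

94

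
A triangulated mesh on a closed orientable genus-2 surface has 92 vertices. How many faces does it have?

188

χ = 2 − 2·2 = -2, and every face is a triangle so 3F = 2E.
V − E + F = -2 with E = 3F/2 gives 92 − (3/2 − 1)·F = -2, so F = 188 and E = 282.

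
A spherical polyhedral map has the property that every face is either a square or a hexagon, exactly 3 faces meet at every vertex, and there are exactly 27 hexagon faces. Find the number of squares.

Let x be the number of squares; then F = 27 + x.
Edge–face incidences: 2E = 6·27 + 4·x = 162 + 4x.
Every vertex has degree 3, so 3V = 2E.
Euler: V − E + F = 2 ⇒ (2E)/3 − E + (27 + x) = 2.
Multiply by 6: 2·(2E) − 3·(2E) + 6·(27 + x) = 12, i.e. 162 + 6x − (162 + 4x) = 12.
Collecting terms: 2x = 12, so x = 6.
Then 2E = 162 + 4·6 = 186, so E = 93, V = 2E/3 = 62, F = 27 + 6 = 33.

6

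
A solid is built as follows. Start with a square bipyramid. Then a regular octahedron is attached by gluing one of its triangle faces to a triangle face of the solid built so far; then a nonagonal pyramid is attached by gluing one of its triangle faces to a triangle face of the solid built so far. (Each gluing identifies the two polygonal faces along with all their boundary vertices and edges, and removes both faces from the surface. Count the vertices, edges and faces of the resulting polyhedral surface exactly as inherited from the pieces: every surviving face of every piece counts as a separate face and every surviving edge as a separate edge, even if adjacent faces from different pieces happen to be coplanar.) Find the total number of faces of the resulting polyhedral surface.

A square bipyramid: V=6, E=12, F=8.
Attach a regular octahedron (V=6, E=12, F=8) along a 3-gon: merge 3 vertices and 3 edges, delete both glued faces → V=9, E=21, F=14.
Attach a nonagonal pyramid (V=10, E=18, F=10) along a 3-gon: merge 3 vertices and 3 edges, delete both glued faces → V=16, E=36, F=22.
Check: V − E + F = 16 − 36 + 22 = 2.

22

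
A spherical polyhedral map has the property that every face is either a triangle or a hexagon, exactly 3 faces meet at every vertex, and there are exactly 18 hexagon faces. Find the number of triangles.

Let x be the number of triangles; then F = 18 + x.
Edge–face incidences: 2E = 6·18 + 3·x = 108 + 3x.
Every vertex has degree 3, so 3V = 2E.
Euler: V − E + F = 2 ⇒ (2E)/3 − E + (18 + x) = 2.
Multiply by 6: 2·(2E) − 3·(2E) + 6·(18 + x) = 12, i.e. 108 + 6x − (108 + 3x) = 12.
Collecting terms: 3x = 12, so x = 4.
Then 2E = 108 + 3·4 = 120, so E = 60, V = 2E/3 = 40, F = 18 + 4 = 22.

4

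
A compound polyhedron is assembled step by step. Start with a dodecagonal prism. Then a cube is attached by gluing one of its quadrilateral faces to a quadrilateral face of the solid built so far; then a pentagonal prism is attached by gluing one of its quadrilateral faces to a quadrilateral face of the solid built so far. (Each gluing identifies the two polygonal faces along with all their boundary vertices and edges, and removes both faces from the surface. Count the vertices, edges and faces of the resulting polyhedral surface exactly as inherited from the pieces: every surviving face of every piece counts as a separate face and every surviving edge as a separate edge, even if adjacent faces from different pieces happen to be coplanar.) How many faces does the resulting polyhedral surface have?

A dodecagonal prism: V=24, E=36, F=14.
Attach a cube (V=8, E=12, F=6) along a 4-gon: merge 4 vertices and 4 edges, delete both glued faces → V=28, E=44, F=18.
Attach a pentagonal prism (V=10, E=15, F=7) along a 4-gon: merge 4 vertices and 4 edges, delete both glued faces → V=34, E=55, F=23.
Check: V − E + F = 34 − 55 + 23 = 2.

23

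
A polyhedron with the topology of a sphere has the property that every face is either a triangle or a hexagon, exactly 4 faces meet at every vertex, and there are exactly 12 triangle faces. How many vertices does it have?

Let x be the number of hexagons; then F = 12 + x.
Edge–face incidences: 2E = 3·12 + 6·x = 36 + 6x.
Every vertex has degree 4, so 4V = 2E.
Euler: V − E + F = 2 ⇒ (2E)/4 − E + (12 + x) = 2.
Multiply by 8: 2·(2E) − 4·(2E) + 8·(12 + x) = 16, i.e. 96 + 8x − 2·(36 + 6x) = 16.
Collecting terms: −4x + 24 = 16, so −4x = −8, so x = 2.
Then 2E = 36 + 6·2 = 48, so E = 24, V = 2E/4 = 12, F = 12 + 2 = 14.

12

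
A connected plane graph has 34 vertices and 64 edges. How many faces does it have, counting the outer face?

32

Euler's formula for a connected plane graph: V − E + F = 2, so F = 2 − 34 + 64 = 32.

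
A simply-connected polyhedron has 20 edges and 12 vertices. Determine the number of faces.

10

Here V − E + F = 2.
F = 2 − V + E = 2 − 12 + 20 = 10.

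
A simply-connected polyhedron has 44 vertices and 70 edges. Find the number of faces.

Here V − E + F = 2.
F = 2 − V + E = 2 − 44 + 70 = 28.

28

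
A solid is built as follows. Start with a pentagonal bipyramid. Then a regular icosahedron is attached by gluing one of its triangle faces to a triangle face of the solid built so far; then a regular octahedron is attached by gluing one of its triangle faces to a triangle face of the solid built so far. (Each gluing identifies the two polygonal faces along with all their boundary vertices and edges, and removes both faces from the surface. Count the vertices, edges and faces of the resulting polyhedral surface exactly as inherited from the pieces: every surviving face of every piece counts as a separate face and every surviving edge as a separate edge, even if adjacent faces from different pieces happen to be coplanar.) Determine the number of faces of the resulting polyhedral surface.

34

A pentagonal bipyramid: V=7, E=15, F=10.
Attach a regular icosahedron (V=12, E=30, F=20) along a 3-gon: merge 3 vertices and 3 edges, delete both glued faces → V=16, E=42, F=28.
Attach a regular octahedron (V=6, E=12, F=8) along a 3-gon: merge 3 vertices and 3 edges, delete both glued faces → V=19, E=51, F=34.
Check: V − E + F = 19 − 51 + 34 = 2.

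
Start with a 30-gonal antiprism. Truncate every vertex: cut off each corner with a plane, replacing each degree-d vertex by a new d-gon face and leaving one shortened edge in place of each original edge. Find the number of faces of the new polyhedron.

The base solid has V = 60, E = 120, F = 62.
Truncation replaces each original edge-end by a new vertex, so V′ = 2E = 240.
Each original edge survives, and each old vertex of degree d contributes d new edges; summing degrees gives Σd = 2E, so E′ = E + 2E = 3E = 360.
Each original face survives and each original vertex becomes one new face: F′ = F + V = 122.

122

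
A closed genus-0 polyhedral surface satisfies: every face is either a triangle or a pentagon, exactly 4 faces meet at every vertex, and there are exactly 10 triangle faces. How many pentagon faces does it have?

2

Let x be the number of pentagons; then F = 10 + x.
Edge–face incidences: 2E = 3·10 + 5·x = 30 + 5x.
Every vertex has degree 4, so 4V = 2E.
Euler: V − E + F = 2 ⇒ (2E)/4 − E + (10 + x) = 2.
Multiply by 8: 2·(2E) − 4·(2E) + 8·(10 + x) = 16, i.e. 80 + 8x − 2·(30 + 5x) = 16.
Collecting terms: −2x + 20 = 16, so −2x = −4, so x = 2.
Then 2E = 30 + 5·2 = 40, so E = 20, V = 2E/4 = 10, F = 10 + 2 = 12.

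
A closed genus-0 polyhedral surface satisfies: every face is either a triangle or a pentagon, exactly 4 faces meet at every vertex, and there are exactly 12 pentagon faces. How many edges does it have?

60

Let x be the number of triangles; then F = 12 + x.
Edge–face incidences: 2E = 5·12 + 3·x = 60 + 3x.
Every vertex has degree 4, so 4V = 2E.
Euler: V − E + F = 2 ⇒ (2E)/4 − E + (12 + x) = 2.
Multiply by 8: 2·(2E) − 4·(2E) + 8·(12 + x) = 16, i.e. 96 + 8x − 2·(60 + 3x) = 16.
Collecting terms: 2x − 24 = 16, so 2x = 40, so x = 20.
Then 2E = 60 + 3·20 = 120, so E = 60, V = 2E/4 = 30, F = 12 + 20 = 32.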